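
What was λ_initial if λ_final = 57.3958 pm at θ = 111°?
54.1000 pm

From λ' = λ + Δλ, we have λ = λ' - Δλ

First calculate the Compton shift:
Δλ = λ_C(1 - cos θ)
Δλ = 2.4263 × (1 - cos(111°))
Δλ = 2.4263 × 1.3584
Δλ = 3.2958 pm

Initial wavelength:
λ = λ' - Δλ
λ = 57.3958 - 3.2958
λ = 54.1000 pm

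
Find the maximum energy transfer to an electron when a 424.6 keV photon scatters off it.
265.0865 keV

Maximum energy transfer occurs at θ = 180° (backscattering).

Initial photon: E₀ = 424.6 keV → λ₀ = 2.9200 pm

Maximum Compton shift (at 180°):
Δλ_max = 2λ_C = 2 × 2.4263 = 4.8526 pm

Final wavelength:
λ' = 2.9200 + 4.8526 = 7.7726 pm

Minimum photon energy (maximum energy to electron):
E'_min = hc/λ' = 159.5135 keV

Maximum electron kinetic energy:
K_max = E₀ - E'_min = 424.6000 - 159.5135 = 265.0865 keV

(Intermediate values are shown rounded; full precision is carried through to the final answer.)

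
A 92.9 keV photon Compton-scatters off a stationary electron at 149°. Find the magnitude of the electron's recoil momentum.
8.3676e-23 kg·m/s

The electron is initially at rest, so by conservation of momentum:
p⃗_e = p⃗₀ − p⃗'  (incident photon momentum minus scattered photon momentum)

Photon momentum magnitudes (p = h/λ = E/c):
λ₀ = hc/E₀ = 13.3460 pm → p₀ = h/λ₀ = 4.9648e-23 kg·m/s
Δλ = λ_C(1 − cos 149°) = 4.5061 pm
λ' = 17.8520 pm → p' = h/λ' = 3.7117e-23 kg·m/s

The scattered photon makes angle θ = 149° with the incident direction, so by the law of cosines:
|p⃗_e|² = p₀² + p'² − 2p₀p'cos θ
|p⃗_e|² = (4.9648e-23)² + (3.7117e-23)² − 2·4.9648e-23·3.7117e-23·cos(149°)
|p⃗_e| = 8.3676e-23 kg·m/s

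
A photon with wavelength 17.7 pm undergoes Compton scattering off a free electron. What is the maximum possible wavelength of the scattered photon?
22.5526 pm (at θ = 180°)

The Compton shift is Δλ = λ_C(1 − cos θ).

Since cos θ ranges from −1 to 1, the factor (1 − cos θ) ranges from 0 to 2; the maximum shift occurs at θ = 180° (backscattering):
Δλ_max = 2λ_C = 2 × 2.4263 pm = 4.8526 pm

Maximum scattered wavelength:
λ'_max = λ₀ + Δλ_max = 17.7 + 4.8526 = 22.5526 pm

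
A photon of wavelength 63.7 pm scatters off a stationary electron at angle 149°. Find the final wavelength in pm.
68.2061 pm

Using the Compton scattering formula:
λ' = λ + Δλ = λ + λ_C(1 - cos θ)

Given:
- Initial wavelength λ = 63.7 pm
- Scattering angle θ = 149°
- Compton wavelength λ_C ≈ 2.4263 pm

Calculate the shift:
Δλ = 2.4263 × (1 - cos(149°))
Δλ = 2.4263 × 1.8572
Δλ = 4.5061 pm

Final wavelength:
λ' = 63.7 + 4.5061 = 68.2061 pm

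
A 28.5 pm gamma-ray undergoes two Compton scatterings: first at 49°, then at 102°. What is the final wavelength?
32.2653 pm

Apply Compton shift twice:

First scattering at θ₁ = 49°:
Δλ₁ = λ_C(1 - cos(49°))
Δλ₁ = 2.4263 × 0.3439
Δλ₁ = 0.8345 pm

After first scattering:
λ₁ = 28.5 + 0.8345 = 29.3345 pm

Second scattering at θ₂ = 102°:
Δλ₂ = λ_C(1 - cos(102°))
Δλ₂ = 2.4263 × 1.2079
Δλ₂ = 2.9308 pm

Final wavelength:
λ₂ = 29.3345 + 2.9308 = 32.2653 pm

Total shift: Δλ_total = 0.8345 + 2.9308 = 3.7653 pm

(Intermediate values are shown rounded; full precision is carried through to the final answer.)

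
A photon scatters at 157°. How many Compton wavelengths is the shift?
1.9205 λ_C

The Compton shift formula is:
Δλ = λ_C(1 - cos θ)

Dividing both sides by λ_C:
Δλ/λ_C = 1 - cos θ

For θ = 157°:
Δλ/λ_C = 1 - cos(157°)
Δλ/λ_C = 1 - -0.9205
Δλ/λ_C = 1.9205

This means the shift is 1.9205 × λ_C = 4.6597 pm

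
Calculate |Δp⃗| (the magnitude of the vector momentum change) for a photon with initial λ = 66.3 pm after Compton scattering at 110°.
1.5992e-23 kg·m/s

Photon momentum magnitude is p = h/λ.

Initial momentum:
p₀ = h/λ = 6.6261e-34/6.6300e-11 = 9.9941e-24 kg·m/s

After scattering:
λ' = λ + Δλ = 66.3 + 3.2562 = 69.5562 pm
p' = h/λ' = 6.6261e-34/6.9556e-11 = 9.5262e-24 kg·m/s

Momentum is a vector; the scattered photon's direction makes angle θ = 110° with the incident direction. The magnitude of the vector change Δp⃗ = p⃗₀ − p⃗' is found from the law of cosines:
|Δp⃗|² = p₀² + p'² − 2p₀p'cos θ
|Δp⃗|² = (9.9941e-24)² + (9.5262e-24)² − 2·9.9941e-24·9.5262e-24·cos(110°)
|Δp⃗| = 1.5992e-23 kg·m/s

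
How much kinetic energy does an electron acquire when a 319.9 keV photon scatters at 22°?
13.9469 keV

By energy conservation: K_e = E_initial - E_final

First find the scattered photon energy:
Initial wavelength: λ = hc/E = 3.8757 pm
Compton shift: Δλ = λ_C(1 - cos(22°)) = 0.1767 pm
Final wavelength: λ' = 3.8757 + 0.1767 = 4.0524 pm
Final photon energy: E' = hc/λ' = 305.9531 keV

Electron kinetic energy:
K_e = E - E' = 319.9000 - 305.9531 = 13.9469 keV

(Intermediate values are shown rounded; full precision is carried through to the final answer.)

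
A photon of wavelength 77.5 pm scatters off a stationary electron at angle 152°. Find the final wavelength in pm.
82.0686 pm

Using the Compton scattering formula:
λ' = λ + Δλ = λ + λ_C(1 - cos θ)

Given:
- Initial wavelength λ = 77.5 pm
- Scattering angle θ = 152°
- Compton wavelength λ_C ≈ 2.4263 pm

Calculate the shift:
Δλ = 2.4263 × (1 - cos(152°))
Δλ = 2.4263 × 1.8829
Δλ = 4.5686 pm

Final wavelength:
λ' = 77.5 + 4.5686 = 82.0686 pm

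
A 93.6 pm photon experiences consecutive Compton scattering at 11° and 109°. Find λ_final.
96.8608 pm

Apply Compton shift twice:

First scattering at θ₁ = 11°:
Δλ₁ = λ_C(1 - cos(11°))
Δλ₁ = 2.4263 × 0.0184
Δλ₁ = 0.0446 pm

After first scattering:
λ₁ = 93.6 + 0.0446 = 93.6446 pm

Second scattering at θ₂ = 109°:
Δλ₂ = λ_C(1 - cos(109°))
Δλ₂ = 2.4263 × 1.3256
Δλ₂ = 3.2162 pm

Final wavelength:
λ₂ = 93.6446 + 3.2162 = 96.8608 pm

Total shift: Δλ_total = 0.0446 + 3.2162 = 3.2608 pm

(Intermediate values are shown rounded; full precision is carried through to the final answer.)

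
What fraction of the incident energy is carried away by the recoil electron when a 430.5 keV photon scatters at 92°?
0.4658 (or 46.58%)

Calculate initial and final photon energies:

Initial: E₀ = 430.5 keV → λ₀ = 2.8800 pm
Compton shift: Δλ = 2.5110 pm
Final wavelength: λ' = 5.3910 pm
Final energy: E' = 229.9840 keV

Fractional energy loss:
(E₀ - E')/E₀ = (430.5000 - 229.9840)/430.5000
= 200.5160/430.5000
= 0.4658
= 46.58%

(Intermediate values are shown rounded; full precision is carried through to the final answer.)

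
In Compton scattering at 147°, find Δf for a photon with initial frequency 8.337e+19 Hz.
4.616e+19 Hz (decrease)

Convert frequency to wavelength (c = 299792458 m/s):
λ₀ = c/f₀ = 299792458/8.337e+19 = 3.5959273e-12 m = 3.5959 pm

Calculate Compton shift:
Δλ = λ_C(1 - cos(147°)) = 4.4612 pm

Final wavelength:
λ' = λ₀ + Δλ = 3.5959 + 4.4612 = 8.0571 pm

Final frequency:
f' = c/λ' = 299792458/8.0571125e-12 = 3.7208424e+19 Hz

Frequency shift (decrease):
Δf = f₀ - f' = 8.337e+19 - 3.7208424e+19 = 4.616e+19 Hz

(Intermediate values are shown rounded; full precision is carried through to the final answer.)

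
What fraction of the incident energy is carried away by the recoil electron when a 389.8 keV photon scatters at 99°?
0.4687 (or 46.87%)

Calculate initial and final photon energies:

Initial: E₀ = 389.8 keV → λ₀ = 3.1807 pm
Compton shift: Δλ = 2.8059 pm
Final wavelength: λ' = 5.9866 pm
Final energy: E' = 207.1035 keV

Fractional energy loss:
(E₀ - E')/E₀ = (389.8000 - 207.1035)/389.8000
= 182.6965/389.8000
= 0.4687
= 46.87%

(Intermediate values are shown rounded; full precision is carried through to the final answer.)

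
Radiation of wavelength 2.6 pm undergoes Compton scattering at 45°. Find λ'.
3.3106 pm

Using the Compton formula: λ' = λ + λ_C(1 − cos θ)

For θ = 45°, cos θ = √2/2 (exact) ≈ 0.7071, so:
1 − cos 45° = 1 − (√2/2) ≈ 0.2929

Δλ = λ_C × 0.2929 = 2.4263 × 0.2929 = 0.7106 pm

λ' = 2.6 + 0.7106 = 3.3106 pm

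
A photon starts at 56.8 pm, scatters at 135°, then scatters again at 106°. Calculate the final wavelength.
64.0371 pm

Apply Compton shift twice:

First scattering at θ₁ = 135°:
Δλ₁ = λ_C(1 - cos(135°))
Δλ₁ = 2.4263 × 1.7071
Δλ₁ = 4.1420 pm

After first scattering:
λ₁ = 56.8 + 4.1420 = 60.9420 pm

Second scattering at θ₂ = 106°:
Δλ₂ = λ_C(1 - cos(106°))
Δλ₂ = 2.4263 × 1.2756
Δλ₂ = 3.0951 pm

Final wavelength:
λ₂ = 60.9420 + 3.0951 = 64.0371 pm

Total shift: Δλ_total = 4.1420 + 3.0951 = 7.2371 pm

(Intermediate values are shown rounded; full precision is carried through to the final answer.)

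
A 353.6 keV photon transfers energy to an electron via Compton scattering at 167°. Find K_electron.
204.1634 keV

By energy conservation: K_e = E_initial - E_final

First find the scattered photon energy:
Initial wavelength: λ = hc/E = 3.5063 pm
Compton shift: Δλ = λ_C(1 - cos(167°)) = 4.7904 pm
Final wavelength: λ' = 3.5063 + 4.7904 = 8.2968 pm
Final photon energy: E' = hc/λ' = 149.4366 keV

Electron kinetic energy:
K_e = E - E' = 353.6000 - 149.4366 = 204.1634 keV

(Intermediate values are shown rounded; full precision is carried through to the final answer.)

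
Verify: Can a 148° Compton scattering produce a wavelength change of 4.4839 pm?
Yes, consistent

Calculate the expected shift for θ = 148°:

Δλ_expected = λ_C(1 - cos(148°))
Δλ_expected = 2.4263 × (1 - cos(148°))
Δλ_expected = 2.4263 × 1.8480
Δλ_expected = 4.4839 pm

Given shift: 4.4839 pm
Expected shift: 4.4839 pm
Difference: 0.0000 pm

The values match. This is consistent with Compton scattering at the stated angle.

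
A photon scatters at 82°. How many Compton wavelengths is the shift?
0.8608 λ_C

The Compton shift formula is:
Δλ = λ_C(1 - cos θ)

Dividing both sides by λ_C:
Δλ/λ_C = 1 - cos θ

For θ = 82°:
Δλ/λ_C = 1 - cos(82°)
Δλ/λ_C = 1 - 0.1392
Δλ/λ_C = 0.8608

This means the shift is 0.8608 × λ_C = 2.0886 pm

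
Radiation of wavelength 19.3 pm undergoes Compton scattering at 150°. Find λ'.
23.8276 pm

Using the Compton formula: λ' = λ + λ_C(1 − cos θ)

For θ = 150°, cos θ = -√3/2 (exact) ≈ -0.8660, so:
1 − cos 150° = 1 − (-√3/2) ≈ 1.8660

Δλ = λ_C × 1.8660 = 2.4263 × 1.8660 = 4.5276 pm

λ' = 19.3 + 4.5276 = 23.8276 pm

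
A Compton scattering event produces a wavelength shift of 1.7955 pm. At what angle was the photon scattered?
74.93°

From the Compton formula Δλ = λ_C(1 - cos θ), we can solve for θ:

cos θ = 1 - Δλ/λ_C

Given:
- Δλ = 1.7955 pm
- λ_C = h/(m_e·c) ≈ 2.42631024 pm

cos θ = 1 - 1.7955/2.42631024
cos θ = 1 - 0.740013
cos θ = 0.259987

θ = arccos(0.259987)
θ = 74.93°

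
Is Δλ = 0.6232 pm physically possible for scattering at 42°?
Yes, consistent

Calculate the expected shift for θ = 42°:

Δλ_expected = λ_C(1 - cos(42°))
Δλ_expected = 2.4263 × (1 - cos(42°))
Δλ_expected = 2.4263 × 0.2569
Δλ_expected = 0.6232 pm

Given shift: 0.6232 pm
Expected shift: 0.6232 pm
Difference: 0.0000 pm

The values match. This is consistent with Compton scattering at the stated angle.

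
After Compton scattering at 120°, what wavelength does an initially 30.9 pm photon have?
34.5395 pm

Using the Compton formula: λ' = λ + λ_C(1 − cos θ)

For θ = 120°, cos θ = -1/2 (exact) = -0.5000, so:
1 − cos 120° = 1 − (-1/2) = 1.5000

Δλ = λ_C × 1.5000 = 2.4263 × 1.5000 = 3.6395 pm

λ' = 30.9 + 3.6395 = 34.5395 pm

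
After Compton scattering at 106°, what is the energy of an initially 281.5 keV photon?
165.3232 keV

First convert energy to wavelength:
λ = hc/E, with hc ≈ 1239.842 keV·pm (i.e. 1239.842 eV·nm)

For E = 281.5 keV = 281500 eV:
λ = 1239.842 keV·pm / 281.5 keV
λ = 4.4044 pm

Calculate the Compton shift:
Δλ = λ_C(1 - cos(106°)) = 2.4263 × 1.2756
Δλ = 3.0951 pm

Final wavelength:
λ' = 4.4044 + 3.0951 = 7.4995 pm

Final energy:
E' = hc/λ' = 1239.842 / 7.4995 = 165.3232 keV

(Intermediate values are shown rounded; full precision is carried through to the final answer.)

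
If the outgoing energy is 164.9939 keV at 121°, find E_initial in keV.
323.0001 keV

Convert final energy to wavelength (hc ≈ 1239.842 keV·pm):
λ' = hc/E' = 1239.842 / 164.9939 = 7.5145 pm

Calculate the Compton shift:
Δλ = λ_C(1 - cos(121°))
Δλ = 2.4263 × (1 - cos(121°))
Δλ = 3.6760 pm

Initial wavelength:
λ = λ' - Δλ = 7.5145 - 3.6760 = 3.8385 pm

Initial energy:
E = hc/λ = 1239.842 / 3.8385 = 323.0001 keV

(Intermediate values are shown rounded; full precision is carried through to the final answer.)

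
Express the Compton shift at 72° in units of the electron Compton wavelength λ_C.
0.6910 λ_C

The Compton shift formula is:
Δλ = λ_C(1 - cos θ)

Dividing both sides by λ_C:
Δλ/λ_C = 1 - cos θ

For θ = 72°:
Δλ/λ_C = 1 - cos(72°)
Δλ/λ_C = 1 - 0.3090
Δλ/λ_C = 0.6910

This means the shift is 0.6910 × λ_C = 1.6765 pm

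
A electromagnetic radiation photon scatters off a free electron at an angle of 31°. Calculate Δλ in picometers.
0.3466 pm

Using the Compton scattering formula:
Δλ = λ_C(1 - cos θ)

where λ_C = h/(m_e·c) ≈ 2.4263 pm is the Compton wavelength of an electron.

For θ = 31°:
cos(31°) = 0.8572
1 - cos(31°) = 0.1428

Δλ = 2.4263 × 0.1428
Δλ = 0.3466 pm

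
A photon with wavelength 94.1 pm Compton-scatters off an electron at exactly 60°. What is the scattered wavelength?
95.3132 pm

Using the Compton formula: λ' = λ + λ_C(1 − cos θ)

For θ = 60°, cos θ = 1/2 (exact) = 0.5000, so:
1 − cos 60° = 1 − (1/2) = 0.5000

Δλ = λ_C × 0.5000 = 2.4263 × 0.5000 = 1.2132 pm

λ' = 94.1 + 1.2132 = 95.3132 pm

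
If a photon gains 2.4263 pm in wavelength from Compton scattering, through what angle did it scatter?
90.00°

From the Compton formula Δλ = λ_C(1 - cos θ), we can solve for θ:

cos θ = 1 - Δλ/λ_C

Given:
- Δλ = 2.4263 pm
- λ_C = h/(m_e·c) ≈ 2.42631024 pm

cos θ = 1 - 2.4263/2.42631024
cos θ = 1 - 0.999996
cos θ = 0.000004

θ = arccos(0.000004)
θ = 90.00°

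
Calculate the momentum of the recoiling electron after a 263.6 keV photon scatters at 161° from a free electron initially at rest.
2.0862e-22 kg·m/s

The electron is initially at rest, so by conservation of momentum:
p⃗_e = p⃗₀ − p⃗'  (incident photon momentum minus scattered photon momentum)

Photon momentum magnitudes (p = h/λ = E/c):
λ₀ = hc/E₀ = 4.7035 pm → p₀ = h/λ₀ = 1.4088e-22 kg·m/s
Δλ = λ_C(1 − cos 161°) = 4.7204 pm
λ' = 9.4239 pm → p' = h/λ' = 7.0311e-23 kg·m/s

The scattered photon makes angle θ = 161° with the incident direction, so by the law of cosines:
|p⃗_e|² = p₀² + p'² − 2p₀p'cos θ
|p⃗_e|² = (1.4088e-22)² + (7.0311e-23)² − 2·1.4088e-22·7.0311e-23·cos(161°)
|p⃗_e| = 2.0862e-22 kg·m/s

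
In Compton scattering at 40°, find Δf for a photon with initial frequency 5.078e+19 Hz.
4.454e+18 Hz (decrease)

Convert frequency to wavelength (c = 299792458 m/s):
λ₀ = c/f₀ = 299792458/5.078e+19 = 5.9037506e-12 m = 5.9038 pm

Calculate Compton shift:
Δλ = λ_C(1 - cos(40°)) = 0.5676 pm

Final wavelength:
λ' = λ₀ + Δλ = 5.9038 + 0.5676 = 6.4714 pm

Final frequency:
f' = c/λ' = 299792458/6.4713994e-12 = 4.6325754e+19 Hz

Frequency shift (decrease):
Δf = f₀ - f' = 5.078e+19 - 4.6325754e+19 = 4.454e+18 Hz

(Intermediate values are shown rounded; full precision is carried through to the final answer.)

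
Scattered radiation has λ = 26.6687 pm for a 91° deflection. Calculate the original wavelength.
24.2000 pm

From λ' = λ + Δλ, we have λ = λ' - Δλ

First calculate the Compton shift:
Δλ = λ_C(1 - cos θ)
Δλ = 2.4263 × (1 - cos(91°))
Δλ = 2.4263 × 1.0175
Δλ = 2.4687 pm

Initial wavelength:
λ = λ' - Δλ
λ = 26.6687 - 2.4687
λ = 24.2000 pm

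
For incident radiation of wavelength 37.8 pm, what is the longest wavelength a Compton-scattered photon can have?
42.6526 pm (at θ = 180°)

The Compton shift is Δλ = λ_C(1 − cos θ).

Since cos θ ranges from −1 to 1, the factor (1 − cos θ) ranges from 0 to 2; the maximum shift occurs at θ = 180° (backscattering):
Δλ_max = 2λ_C = 2 × 2.4263 pm = 4.8526 pm

Maximum scattered wavelength:
λ'_max = λ₀ + Δλ_max = 37.8 + 4.8526 = 42.6526 pm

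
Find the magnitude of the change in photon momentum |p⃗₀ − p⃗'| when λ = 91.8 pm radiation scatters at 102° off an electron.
1.1046e-23 kg·m/s

Photon momentum magnitude is p = h/λ.

Initial momentum:
p₀ = h/λ = 6.6261e-34/9.1800e-11 = 7.2179e-24 kg·m/s

After scattering:
λ' = λ + Δλ = 91.8 + 2.9308 = 94.7308 pm
p' = h/λ' = 6.6261e-34/9.4731e-11 = 6.9946e-24 kg·m/s

Momentum is a vector; the scattered photon's direction makes angle θ = 102° with the incident direction. The magnitude of the vector change Δp⃗ = p⃗₀ − p⃗' is found from the law of cosines:
|Δp⃗|² = p₀² + p'² − 2p₀p'cos θ
|Δp⃗|² = (7.2179e-24)² + (6.9946e-24)² − 2·7.2179e-24·6.9946e-24·cos(102°)
|Δp⃗| = 1.1046e-23 kg·m/s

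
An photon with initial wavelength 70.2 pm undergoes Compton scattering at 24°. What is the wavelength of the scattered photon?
70.4098 pm

Using the Compton scattering formula:
λ' = λ + Δλ = λ + λ_C(1 - cos θ)

Given:
- Initial wavelength λ = 70.2 pm
- Scattering angle θ = 24°
- Compton wavelength λ_C ≈ 2.4263 pm

Calculate the shift:
Δλ = 2.4263 × (1 - cos(24°))
Δλ = 2.4263 × 0.0865
Δλ = 0.2098 pm

Final wavelength:
λ' = 70.2 + 0.2098 = 70.4098 pm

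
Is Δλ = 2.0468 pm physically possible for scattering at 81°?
Yes, consistent

Calculate the expected shift for θ = 81°:

Δλ_expected = λ_C(1 - cos(81°))
Δλ_expected = 2.4263 × (1 - cos(81°))
Δλ_expected = 2.4263 × 0.8436
Δλ_expected = 2.0468 pm

Given shift: 2.0468 pm
Expected shift: 2.0468 pm
Difference: 0.0000 pm

The values match. This is consistent with Compton scattering at the stated angle.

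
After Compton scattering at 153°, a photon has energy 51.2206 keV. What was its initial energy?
63.2000 keV

Convert final energy to wavelength (hc ≈ 1239.842 keV·pm):
λ' = hc/E' = 1239.842 / 51.2206 = 24.2059 pm

Calculate the Compton shift:
Δλ = λ_C(1 - cos(153°))
Δλ = 2.4263 × (1 - cos(153°))
Δλ = 4.5882 pm

Initial wavelength:
λ = λ' - Δλ = 24.2059 - 4.5882 = 19.6178 pm

Initial energy:
E = hc/λ = 1239.842 / 19.6178 = 63.2000 keV

(Intermediate values are shown rounded; full precision is carried through to the final answer.)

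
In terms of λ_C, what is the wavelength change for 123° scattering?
1.5446 λ_C

The Compton shift formula is:
Δλ = λ_C(1 - cos θ)

Dividing both sides by λ_C:
Δλ/λ_C = 1 - cos θ

For θ = 123°:
Δλ/λ_C = 1 - cos(123°)
Δλ/λ_C = 1 - -0.5446
Δλ/λ_C = 1.5446

This means the shift is 1.5446 × λ_C = 3.7478 pm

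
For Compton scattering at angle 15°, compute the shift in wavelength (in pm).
0.0827 pm

Using the Compton scattering formula:
Δλ = λ_C(1 - cos θ)

where λ_C = h/(m_e·c) ≈ 2.4263 pm is the Compton wavelength of an electron.

For θ = 15°:
cos(15°) = 0.9659
1 - cos(15°) = 0.0341

Δλ = 2.4263 × 0.0341
Δλ = 0.0827 pm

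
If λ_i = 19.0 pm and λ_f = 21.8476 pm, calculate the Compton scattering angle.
100.00°

First find the wavelength shift:
Δλ = λ' - λ = 21.8476 - 19.0 = 2.8476 pm

Using Δλ = λ_C(1 - cos θ), with λ_C = h/(m_e·c) ≈ 2.42631024 pm:
cos θ = 1 - Δλ/λ_C
cos θ = 1 - 2.8476/2.42631024
cos θ = -0.173634

θ = arccos(-0.173634)
θ = 100.00°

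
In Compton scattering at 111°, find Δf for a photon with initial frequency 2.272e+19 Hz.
4.541e+18 Hz (decrease)

Convert frequency to wavelength (c = 299792458 m/s):
λ₀ = c/f₀ = 299792458/2.272e+19 = 1.3195091e-11 m = 13.1951 pm

Calculate Compton shift:
Δλ = λ_C(1 - cos(111°)) = 3.2958 pm

Final wavelength:
λ' = λ₀ + Δλ = 13.1951 + 3.2958 = 16.4909 pm

Final frequency:
f' = c/λ' = 299792458/1.6490913e-11 = 1.8179252e+19 Hz

Frequency shift (decrease):
Δf = f₀ - f' = 2.272e+19 - 1.8179252e+19 = 4.541e+18 Hz

(Intermediate values are shown rounded; full precision is carried through to the final answer.)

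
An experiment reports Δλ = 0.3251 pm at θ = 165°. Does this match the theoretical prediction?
No, inconsistent

Calculate the expected shift for θ = 165°:

Δλ_expected = λ_C(1 - cos(165°))
Δλ_expected = 2.4263 × (1 - cos(165°))
Δλ_expected = 2.4263 × 1.9659
Δλ_expected = 4.7699 pm

Given shift: 0.3251 pm
Expected shift: 4.7699 pm
Difference: 4.4449 pm

The values do not match. The given shift corresponds to θ ≈ 30.0°, not 165°.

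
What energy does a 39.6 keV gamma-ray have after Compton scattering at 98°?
36.3877 keV

First convert energy to wavelength:
λ = hc/E, with hc ≈ 1239.842 keV·pm (i.e. 1239.842 eV·nm)

For E = 39.6 keV = 39600 eV:
λ = 1239.842 keV·pm / 39.6 keV
λ = 31.3091 pm

Calculate the Compton shift:
Δλ = λ_C(1 - cos(98°)) = 2.4263 × 1.1392
Δλ = 2.7640 pm

Final wavelength:
λ' = 31.3091 + 2.7640 = 34.0731 pm

Final energy:
E' = hc/λ' = 1239.842 / 34.0731 = 36.3877 keV

(Intermediate values are shown rounded; full precision is carried through to the final answer.)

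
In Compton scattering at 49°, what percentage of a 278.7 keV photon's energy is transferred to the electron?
0.1580 (or 15.80%)

Calculate initial and final photon energies:

Initial: E₀ = 278.7 keV → λ₀ = 4.4487 pm
Compton shift: Δλ = 0.8345 pm
Final wavelength: λ' = 5.2832 pm
Final energy: E' = 234.6777 keV

Fractional energy loss:
(E₀ - E')/E₀ = (278.7000 - 234.6777)/278.7000
= 44.0223/278.7000
= 0.1580
= 15.80%

(Intermediate values are shown rounded; full precision is carried through to the final answer.)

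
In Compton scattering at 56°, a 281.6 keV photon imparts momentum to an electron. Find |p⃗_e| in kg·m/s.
1.3012e-22 kg·m/s

The electron is initially at rest, so by conservation of momentum:
p⃗_e = p⃗₀ − p⃗'  (incident photon momentum minus scattered photon momentum)

Photon momentum magnitudes (p = h/λ = E/c):
λ₀ = hc/E₀ = 4.4028 pm → p₀ = h/λ₀ = 1.5050e-22 kg·m/s
Δλ = λ_C(1 − cos 56°) = 1.0695 pm
λ' = 5.4724 pm → p' = h/λ' = 1.2108e-22 kg·m/s

The scattered photon makes angle θ = 56° with the incident direction, so by the law of cosines:
|p⃗_e|² = p₀² + p'² − 2p₀p'cos θ
|p⃗_e|² = (1.5050e-22)² + (1.2108e-22)² − 2·1.5050e-22·1.2108e-22·cos(56°)
|p⃗_e| = 1.3012e-22 kg·m/s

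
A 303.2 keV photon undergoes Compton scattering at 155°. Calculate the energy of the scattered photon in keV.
142.2737 keV

First convert energy to wavelength:
λ = hc/E, with hc ≈ 1239.842 keV·pm (i.e. 1239.842 eV·nm)

For E = 303.2 keV = 303200 eV:
λ = 1239.842 keV·pm / 303.2 keV
λ = 4.0892 pm

Calculate the Compton shift:
Δλ = λ_C(1 - cos(155°)) = 2.4263 × 1.9063
Δλ = 4.6253 pm

Final wavelength:
λ' = 4.0892 + 4.6253 = 8.7145 pm

Final energy:
E' = hc/λ' = 1239.842 / 8.7145 = 142.2737 keV

(Intermediate values are shown rounded; full precision is carried through to the final answer.)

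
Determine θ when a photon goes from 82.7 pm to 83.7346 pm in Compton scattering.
55.00°

First find the wavelength shift:
Δλ = λ' - λ = 83.7346 - 82.7 = 1.0346 pm

Using Δλ = λ_C(1 - cos θ), with λ_C = h/(m_e·c) ≈ 2.42631024 pm:
cos θ = 1 - Δλ/λ_C
cos θ = 1 - 1.0346/2.42631024
cos θ = 0.573591

θ = arccos(0.573591)
θ = 55.00°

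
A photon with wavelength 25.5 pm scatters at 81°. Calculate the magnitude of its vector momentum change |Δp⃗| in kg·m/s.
3.2531e-23 kg·m/s

Photon momentum magnitude is p = h/λ.

Initial momentum:
p₀ = h/λ = 6.6261e-34/2.5500e-11 = 2.5985e-23 kg·m/s

After scattering:
λ' = λ + Δλ = 25.5 + 2.0468 = 27.5468 pm
p' = h/λ' = 6.6261e-34/2.7547e-11 = 2.4054e-23 kg·m/s

Momentum is a vector; the scattered photon's direction makes angle θ = 81° with the incident direction. The magnitude of the vector change Δp⃗ = p⃗₀ − p⃗' is found from the law of cosines:
|Δp⃗|² = p₀² + p'² − 2p₀p'cos θ
|Δp⃗|² = (2.5985e-23)² + (2.4054e-23)² − 2·2.5985e-23·2.4054e-23·cos(81°)
|Δp⃗| = 3.2531e-23 kg·m/s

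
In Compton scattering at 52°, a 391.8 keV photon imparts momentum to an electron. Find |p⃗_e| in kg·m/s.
1.6823e-22 kg·m/s

The electron is initially at rest, so by conservation of momentum:
p⃗_e = p⃗₀ − p⃗'  (incident photon momentum minus scattered photon momentum)

Photon momentum magnitudes (p = h/λ = E/c):
λ₀ = hc/E₀ = 3.1645 pm → p₀ = h/λ₀ = 2.0939e-22 kg·m/s
Δλ = λ_C(1 − cos 52°) = 0.9325 pm
λ' = 4.0970 pm → p' = h/λ' = 1.6173e-22 kg·m/s

The scattered photon makes angle θ = 52° with the incident direction, so by the law of cosines:
|p⃗_e|² = p₀² + p'² − 2p₀p'cos θ
|p⃗_e|² = (2.0939e-22)² + (1.6173e-22)² − 2·2.0939e-22·1.6173e-22·cos(52°)
|p⃗_e| = 1.6823e-22 kg·m/s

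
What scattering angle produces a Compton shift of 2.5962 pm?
94.02°

From the Compton formula Δλ = λ_C(1 - cos θ), we can solve for θ:

cos θ = 1 - Δλ/λ_C

Given:
- Δλ = 2.5962 pm
- λ_C = h/(m_e·c) ≈ 2.42631024 pm

cos θ = 1 - 2.5962/2.42631024
cos θ = 1 - 1.070020
cos θ = -0.070020

θ = arccos(-0.070020)
θ = 94.02°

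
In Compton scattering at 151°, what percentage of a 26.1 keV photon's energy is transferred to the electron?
0.0874 (or 8.74%)

Calculate initial and final photon energies:

Initial: E₀ = 26.1 keV → λ₀ = 47.5035 pm
Compton shift: Δλ = 4.5484 pm
Final wavelength: λ' = 52.0519 pm
Final energy: E' = 23.8193 keV

Fractional energy loss:
(E₀ - E')/E₀ = (26.1000 - 23.8193)/26.1000
= 2.2807/26.1000
= 0.0874
= 8.74%

(Intermediate values are shown rounded; full precision is carried through to the final answer.)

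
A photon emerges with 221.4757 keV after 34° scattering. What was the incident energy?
239.1999 keV

Convert final energy to wavelength (hc ≈ 1239.842 keV·pm):
λ' = hc/E' = 1239.842 / 221.4757 = 5.5981 pm

Calculate the Compton shift:
Δλ = λ_C(1 - cos(34°))
Δλ = 2.4263 × (1 - cos(34°))
Δλ = 0.4148 pm

Initial wavelength:
λ = λ' - Δλ = 5.5981 - 0.4148 = 5.1833 pm

Initial energy:
E = hc/λ = 1239.842 / 5.1833 = 239.1999 keV

(Intermediate values are shown rounded; full precision is carried through to the final answer.)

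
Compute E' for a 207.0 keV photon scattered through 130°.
124.2889 keV

First convert energy to wavelength:
λ = hc/E, with hc ≈ 1239.842 keV·pm (i.e. 1239.842 eV·nm)

For E = 207.0 keV = 207000 eV:
λ = 1239.842 keV·pm / 207.0 keV
λ = 5.9896 pm

Calculate the Compton shift:
Δλ = λ_C(1 - cos(130°)) = 2.4263 × 1.6428
Δλ = 3.9859 pm

Final wavelength:
λ' = 5.9896 + 3.9859 = 9.9755 pm

Final energy:
E' = hc/λ' = 1239.842 / 9.9755 = 124.2889 keV

(Intermediate values are shown rounded; full precision is carried through to the final answer.)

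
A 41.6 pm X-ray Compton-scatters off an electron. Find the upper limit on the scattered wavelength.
46.4526 pm (at θ = 180°)

The Compton shift is Δλ = λ_C(1 − cos θ).

Since cos θ ranges from −1 to 1, the factor (1 − cos θ) ranges from 0 to 2; the maximum shift occurs at θ = 180° (backscattering):
Δλ_max = 2λ_C = 2 × 2.4263 pm = 4.8526 pm

Maximum scattered wavelength:
λ'_max = λ₀ + Δλ_max = 41.6 + 4.8526 = 46.4526 pm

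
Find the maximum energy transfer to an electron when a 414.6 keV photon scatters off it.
256.5189 keV

Maximum energy transfer occurs at θ = 180° (backscattering).

Initial photon: E₀ = 414.6 keV → λ₀ = 2.9905 pm

Maximum Compton shift (at 180°):
Δλ_max = 2λ_C = 2 × 2.4263 = 4.8526 pm

Final wavelength:
λ' = 2.9905 + 4.8526 = 7.8431 pm

Minimum photon energy (maximum energy to electron):
E'_min = hc/λ' = 158.0811 keV

Maximum electron kinetic energy:
K_max = E₀ - E'_min = 414.6000 - 158.0811 = 256.5189 keV

(Intermediate values are shown rounded; full precision is carried through to the final answer.)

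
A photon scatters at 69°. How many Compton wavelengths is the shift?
0.6416 λ_C

The Compton shift formula is:
Δλ = λ_C(1 - cos θ)

Dividing both sides by λ_C:
Δλ/λ_C = 1 - cos θ

For θ = 69°:
Δλ/λ_C = 1 - cos(69°)
Δλ/λ_C = 1 - 0.3584
Δλ/λ_C = 0.6416

This means the shift is 0.6416 × λ_C = 1.5568 pm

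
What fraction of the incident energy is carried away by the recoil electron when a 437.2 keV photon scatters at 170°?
0.6294 (or 62.94%)

Calculate initial and final photon energies:

Initial: E₀ = 437.2 keV → λ₀ = 2.8359 pm
Compton shift: Δλ = 4.8158 pm
Final wavelength: λ' = 7.6516 pm
Final energy: E' = 162.0364 keV

Fractional energy loss:
(E₀ - E')/E₀ = (437.2000 - 162.0364)/437.2000
= 275.1636/437.2000
= 0.6294
= 62.94%

(Intermediate values are shown rounded; full precision is carried through to the final answer.)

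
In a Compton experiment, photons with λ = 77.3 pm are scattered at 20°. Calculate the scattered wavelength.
77.4463 pm

Using the Compton scattering formula:
λ' = λ + Δλ = λ + λ_C(1 - cos θ)

Given:
- Initial wavelength λ = 77.3 pm
- Scattering angle θ = 20°
- Compton wavelength λ_C ≈ 2.4263 pm

Calculate the shift:
Δλ = 2.4263 × (1 - cos(20°))
Δλ = 2.4263 × 0.0603
Δλ = 0.1463 pm

Final wavelength:
λ' = 77.3 + 0.1463 = 77.4463 pm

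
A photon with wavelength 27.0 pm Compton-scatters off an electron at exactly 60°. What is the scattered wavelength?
28.2132 pm

Using the Compton formula: λ' = λ + λ_C(1 − cos θ)

For θ = 60°, cos θ = 1/2 (exact) = 0.5000, so:
1 − cos 60° = 1 − (1/2) = 0.5000

Δλ = λ_C × 0.5000 = 2.4263 × 0.5000 = 1.2132 pm

λ' = 27.0 + 1.2132 = 28.2132 pm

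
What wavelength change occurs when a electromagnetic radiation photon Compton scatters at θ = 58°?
1.1406 pm

Using the Compton scattering formula:
Δλ = λ_C(1 - cos θ)

where λ_C = h/(m_e·c) ≈ 2.4263 pm is the Compton wavelength of an electron.

For θ = 58°:
cos(58°) = 0.5299
1 - cos(58°) = 0.4701

Δλ = 2.4263 × 0.4701
Δλ = 1.1406 pm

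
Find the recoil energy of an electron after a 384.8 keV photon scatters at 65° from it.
116.6072 keV

By energy conservation: K_e = E_initial - E_final

First find the scattered photon energy:
Initial wavelength: λ = hc/E = 3.2220 pm
Compton shift: Δλ = λ_C(1 - cos(65°)) = 1.4009 pm
Final wavelength: λ' = 3.2220 + 1.4009 = 4.6229 pm
Final photon energy: E' = hc/λ' = 268.1928 keV

Electron kinetic energy:
K_e = E - E' = 384.8000 - 268.1928 = 116.6072 keV

(Intermediate values are shown rounded; full precision is carried through to the final answer.)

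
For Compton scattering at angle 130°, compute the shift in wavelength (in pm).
3.9859 pm

Using the Compton scattering formula:
Δλ = λ_C(1 - cos θ)

where λ_C = h/(m_e·c) ≈ 2.4263 pm is the Compton wavelength of an electron.

For θ = 130°:
cos(130°) = -0.6428
1 - cos(130°) = 1.6428

Δλ = 2.4263 × 1.6428
Δλ = 3.9859 pm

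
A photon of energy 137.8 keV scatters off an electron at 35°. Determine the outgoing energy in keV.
131.3922 keV

First convert energy to wavelength:
λ = hc/E, with hc ≈ 1239.842 keV·pm (i.e. 1239.842 eV·nm)

For E = 137.8 keV = 137800 eV:
λ = 1239.842 keV·pm / 137.8 keV
λ = 8.9974 pm

Calculate the Compton shift:
Δλ = λ_C(1 - cos(35°)) = 2.4263 × 0.1808
Δλ = 0.4388 pm

Final wavelength:
λ' = 8.9974 + 0.4388 = 9.4362 pm

Final energy:
E' = hc/λ' = 1239.842 / 9.4362 = 131.3922 keV

(Intermediate values are shown rounded; full precision is carried through to the final answer.)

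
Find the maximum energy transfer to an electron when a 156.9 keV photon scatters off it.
59.6936 keV

Maximum energy transfer occurs at θ = 180° (backscattering).

Initial photon: E₀ = 156.9 keV → λ₀ = 7.9021 pm

Maximum Compton shift (at 180°):
Δλ_max = 2λ_C = 2 × 2.4263 = 4.8526 pm

Final wavelength:
λ' = 7.9021 + 4.8526 = 12.7547 pm

Minimum photon energy (maximum energy to electron):
E'_min = hc/λ' = 97.2064 keV

Maximum electron kinetic energy:
K_max = E₀ - E'_min = 156.9000 - 97.2064 = 59.6936 keV

(Intermediate values are shown rounded; full precision is carried through to the final answer.)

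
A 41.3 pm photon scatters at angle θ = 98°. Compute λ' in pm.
44.0640 pm

Using the Compton scattering formula:
λ' = λ + Δλ = λ + λ_C(1 - cos θ)

Given:
- Initial wavelength λ = 41.3 pm
- Scattering angle θ = 98°
- Compton wavelength λ_C ≈ 2.4263 pm

Calculate the shift:
Δλ = 2.4263 × (1 - cos(98°))
Δλ = 2.4263 × 1.1392
Δλ = 2.7640 pm

Final wavelength:
λ' = 41.3 + 2.7640 = 44.0640 pm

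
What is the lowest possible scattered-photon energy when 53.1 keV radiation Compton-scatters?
43.9632 keV (at θ = 180°)

The scattered photon has minimum energy when its wavelength is maximum, i.e., when the Compton shift Δλ = λ_C(1 − cos θ) is maximum. This occurs at θ = 180° (backscattering), giving Δλ_max = 2λ_C = 4.8526 pm.

Initial wavelength: λ₀ = hc/E₀ = 23.3492 pm
Maximum final wavelength: λ'_max = λ₀ + 2λ_C = 23.3492 + 4.8526 = 28.2018 pm
Minimum final energy: E'_min = hc/λ'_max = 43.9632 keV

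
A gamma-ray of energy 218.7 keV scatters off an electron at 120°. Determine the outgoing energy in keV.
133.1930 keV

First convert energy to wavelength:
λ = hc/E, with hc ≈ 1239.842 keV·pm (i.e. 1239.842 eV·nm)

For E = 218.7 keV = 218700 eV:
λ = 1239.842 keV·pm / 218.7 keV
λ = 5.6691 pm

Calculate the Compton shift:
Δλ = λ_C(1 - cos(120°)) = 2.4263 × 1.5000
Δλ = 3.6395 pm

Final wavelength:
λ' = 5.6691 + 3.6395 = 9.3086 pm

Final energy:
E' = hc/λ' = 1239.842 / 9.3086 = 133.1930 keV

(Intermediate values are shown rounded; full precision is carried through to the final answer.)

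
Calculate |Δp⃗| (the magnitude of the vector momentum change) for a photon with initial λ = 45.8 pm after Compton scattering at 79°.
1.8032e-23 kg·m/s

Photon momentum magnitude is p = h/λ.

Initial momentum:
p₀ = h/λ = 6.6261e-34/4.5800e-11 = 1.4467e-23 kg·m/s

After scattering:
λ' = λ + Δλ = 45.8 + 1.9633 = 47.7633 pm
p' = h/λ' = 6.6261e-34/4.7763e-11 = 1.3873e-23 kg·m/s

Momentum is a vector; the scattered photon's direction makes angle θ = 79° with the incident direction. The magnitude of the vector change Δp⃗ = p⃗₀ − p⃗' is found from the law of cosines:
|Δp⃗|² = p₀² + p'² − 2p₀p'cos θ
|Δp⃗|² = (1.4467e-23)² + (1.3873e-23)² − 2·1.4467e-23·1.3873e-23·cos(79°)
|Δp⃗| = 1.8032e-23 kg·m/s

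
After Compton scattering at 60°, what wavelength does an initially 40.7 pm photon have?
41.9132 pm

Using the Compton formula: λ' = λ + λ_C(1 − cos θ)

For θ = 60°, cos θ = 1/2 (exact) = 0.5000, so:
1 − cos 60° = 1 − (1/2) = 0.5000

Δλ = λ_C × 0.5000 = 2.4263 × 0.5000 = 1.2132 pm

λ' = 40.7 + 1.2132 = 41.9132 pm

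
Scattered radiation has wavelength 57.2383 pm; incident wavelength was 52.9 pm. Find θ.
142.00°

First find the wavelength shift:
Δλ = λ' - λ = 57.2383 - 52.9 = 4.3383 pm

Using Δλ = λ_C(1 - cos θ), with λ_C = h/(m_e·c) ≈ 2.42631024 pm:
cos θ = 1 - Δλ/λ_C
cos θ = 1 - 4.3383/2.42631024
cos θ = -0.788024

θ = arccos(-0.788024)
θ = 142.00°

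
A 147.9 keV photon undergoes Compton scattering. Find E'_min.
93.6748 keV (at θ = 180°)

The scattered photon has minimum energy when its wavelength is maximum, i.e., when the Compton shift Δλ = λ_C(1 − cos θ) is maximum. This occurs at θ = 180° (backscattering), giving Δλ_max = 2λ_C = 4.8526 pm.

Initial wavelength: λ₀ = hc/E₀ = 8.3830 pm
Maximum final wavelength: λ'_max = λ₀ + 2λ_C = 8.3830 + 4.8526 = 13.2356 pm
Minimum final energy: E'_min = hc/λ'_max = 93.6748 keV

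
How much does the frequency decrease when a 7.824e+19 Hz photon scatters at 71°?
2.341e+19 Hz (decrease)

Convert frequency to wavelength (c = 299792458 m/s):
λ₀ = c/f₀ = 299792458/7.824e+19 = 3.8317032e-12 m = 3.8317 pm

Calculate Compton shift:
Δλ = λ_C(1 - cos(71°)) = 1.6364 pm

Final wavelength:
λ' = λ₀ + Δλ = 3.8317 + 1.6364 = 5.4681 pm

Final frequency:
f' = c/λ' = 299792458/5.4680841e-12 = 5.4825868e+19 Hz

Frequency shift (decrease):
Δf = f₀ - f' = 7.824e+19 - 5.4825868e+19 = 2.341e+19 Hz

(Intermediate values are shown rounded; full precision is carried through to the final answer.)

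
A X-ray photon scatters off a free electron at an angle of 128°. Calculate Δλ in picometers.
3.9201 pm

Using the Compton scattering formula:
Δλ = λ_C(1 - cos θ)

where λ_C = h/(m_e·c) ≈ 2.4263 pm is the Compton wavelength of an electron.

For θ = 128°:
cos(128°) = -0.6157
1 - cos(128°) = 1.6157

Δλ = 2.4263 × 1.6157
Δλ = 3.9201 pm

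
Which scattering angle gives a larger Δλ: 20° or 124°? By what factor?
124° produces the larger shift by a factor of 25.854

Calculate both shifts using Δλ = λ_C(1 - cos θ):

For θ₁ = 20°:
Δλ₁ = 2.4263 × (1 - cos(20°))
Δλ₁ = 2.4263 × 0.0603
Δλ₁ = 0.1463 pm

For θ₂ = 124°:
Δλ₂ = 2.4263 × (1 - cos(124°))
Δλ₂ = 2.4263 × 1.5592
Δλ₂ = 3.7831 pm

The 124° angle produces the larger shift.
Ratio: 3.7831/0.1463 = 25.854

(Intermediate values are shown rounded; full precision is carried through to the final answer.)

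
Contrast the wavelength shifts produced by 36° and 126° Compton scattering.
126° produces the larger shift by a factor of 8.314

Calculate both shifts using Δλ = λ_C(1 - cos θ):

For θ₁ = 36°:
Δλ₁ = 2.4263 × (1 - cos(36°))
Δλ₁ = 2.4263 × 0.1910
Δλ₁ = 0.4634 pm

For θ₂ = 126°:
Δλ₂ = 2.4263 × (1 - cos(126°))
Δλ₂ = 2.4263 × 1.5878
Δλ₂ = 3.8525 pm

The 126° angle produces the larger shift.
Ratio: 3.8525/0.4634 = 8.314

(Intermediate values are shown rounded; full precision is carried through to the final answer.)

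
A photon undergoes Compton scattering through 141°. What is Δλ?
4.3119 pm

Using the Compton scattering formula:
Δλ = λ_C(1 - cos θ)

where λ_C = h/(m_e·c) ≈ 2.4263 pm is the Compton wavelength of an electron.

For θ = 141°:
cos(141°) = -0.7771
1 - cos(141°) = 1.7771

Δλ = 2.4263 × 1.7771
Δλ = 4.3119 pm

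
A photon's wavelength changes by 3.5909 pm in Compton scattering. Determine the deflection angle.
118.68°

From the Compton formula Δλ = λ_C(1 - cos θ), we can solve for θ:

cos θ = 1 - Δλ/λ_C

Given:
- Δλ = 3.5909 pm
- λ_C = h/(m_e·c) ≈ 2.42631024 pm

cos θ = 1 - 3.5909/2.42631024
cos θ = 1 - 1.479984
cos θ = -0.479984

θ = arccos(-0.479984)
θ = 118.68°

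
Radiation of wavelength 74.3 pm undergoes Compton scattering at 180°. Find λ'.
79.1526 pm

Using the Compton formula: λ' = λ + λ_C(1 − cos θ)

For θ = 180°, cos θ = -1 (exact) = -1.0000, so:
1 − cos 180° = 1 − (-1) = 2.0000

Δλ = λ_C × 2.0000 = 2.4263 × 2.0000 = 4.8526 pm

λ' = 74.3 + 4.8526 = 79.1526 pm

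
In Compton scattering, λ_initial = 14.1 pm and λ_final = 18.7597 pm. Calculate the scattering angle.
157.00°

First find the wavelength shift:
Δλ = λ' - λ = 18.7597 - 14.1 = 4.6597 pm

Using Δλ = λ_C(1 - cos θ), with λ_C = h/(m_e·c) ≈ 2.42631024 pm:
cos θ = 1 - Δλ/λ_C
cos θ = 1 - 4.6597/2.42631024
cos θ = -0.920488

θ = arccos(-0.920488)
θ = 157.00°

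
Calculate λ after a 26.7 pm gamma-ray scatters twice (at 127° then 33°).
30.9779 pm

Apply Compton shift twice:

First scattering at θ₁ = 127°:
Δλ₁ = λ_C(1 - cos(127°))
Δλ₁ = 2.4263 × 1.6018
Δλ₁ = 3.8865 pm

After first scattering:
λ₁ = 26.7 + 3.8865 = 30.5865 pm

Second scattering at θ₂ = 33°:
Δλ₂ = λ_C(1 - cos(33°))
Δλ₂ = 2.4263 × 0.1613
Δλ₂ = 0.3914 pm

Final wavelength:
λ₂ = 30.5865 + 0.3914 = 30.9779 pm

Total shift: Δλ_total = 3.8865 + 0.3914 = 4.2779 pm

(Intermediate values are shown rounded; full precision is carried through to the final answer.)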